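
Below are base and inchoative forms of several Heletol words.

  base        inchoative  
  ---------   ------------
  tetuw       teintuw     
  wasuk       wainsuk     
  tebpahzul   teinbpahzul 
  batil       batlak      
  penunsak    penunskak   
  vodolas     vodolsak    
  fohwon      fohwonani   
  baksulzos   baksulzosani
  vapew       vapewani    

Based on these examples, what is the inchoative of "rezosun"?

reinzosun

tebpahzul and batil both end in -l yet inflect differently (teinbpahzul, batlak), so the final letter is not what conditions the rule; the last vowel is.
"rezosun" has last vowel 'u'. The stems whose last vowel is 'u' (tetuw → teintuw, wasuk → wainsuk, tebpahzul → teinbpahzul) insert -in- after the first vowel.
The other patterns: stems whose last vowel is 'a' or 'i' delete the last vowel and add -ak; stems whose last vowel is 'e' or 'o' add -ani.
So rezosun → reinzosun.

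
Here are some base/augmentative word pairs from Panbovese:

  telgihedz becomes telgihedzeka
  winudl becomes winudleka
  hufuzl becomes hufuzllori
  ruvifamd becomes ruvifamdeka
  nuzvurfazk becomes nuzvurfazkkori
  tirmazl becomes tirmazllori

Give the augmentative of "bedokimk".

bedokimkeka

hufuzl and winudl both end in -l yet inflect differently (hufuzllori, winudleka), so the final letter is not what conditions the rule; the second-to-last letter is.
"bedokimk" has second-to-last letter 'm'. The one such stem in the data (ruvifamd → ruvifamdeka) adds -eka, so the same rule applies.
The other pattern: stems whose second-to-last letter is 'z' double the final consonant and add -ori.
So bedokimk → bedokimkeka.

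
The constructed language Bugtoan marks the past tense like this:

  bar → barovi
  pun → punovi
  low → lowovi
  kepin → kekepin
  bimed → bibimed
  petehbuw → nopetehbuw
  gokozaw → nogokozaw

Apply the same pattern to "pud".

pun and kepin both end in -n yet inflect differently (punovi, kekepin), so the final letter is not what conditions the rule; the number of vowels is.
"pud" has 1 vowel. The stems with 1 vowel (bar → barovi, pun → punovi, low → lowovi) add -ovi.
So pud → pudovi.

pudovi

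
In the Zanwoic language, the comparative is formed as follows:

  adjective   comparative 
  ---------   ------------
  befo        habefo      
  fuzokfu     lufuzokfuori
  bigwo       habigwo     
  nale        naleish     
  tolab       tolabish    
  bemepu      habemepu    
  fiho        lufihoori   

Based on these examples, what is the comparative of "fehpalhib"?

"fehpalhib" begins with f-. The stems beginning with f- (fiho → lufihoori, fuzokfu → lufuzokfuori) add lu- … -ori around the stem.
The other patterns: stems beginning with b- add the prefix ha-; stems beginning with n- or t- add -ish.
So fehpalhib → lufehpalhibori.

lufehpalhibori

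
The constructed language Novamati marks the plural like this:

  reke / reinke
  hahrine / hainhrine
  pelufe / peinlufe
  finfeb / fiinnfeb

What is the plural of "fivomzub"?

Every pair shown (reke → reinke, hahrine → hainhrine, pelufe → peinlufe, …) follows the same rule: insert -in- after the first vowel.
So fivomzub → fiinvomzub.

fiinvomzub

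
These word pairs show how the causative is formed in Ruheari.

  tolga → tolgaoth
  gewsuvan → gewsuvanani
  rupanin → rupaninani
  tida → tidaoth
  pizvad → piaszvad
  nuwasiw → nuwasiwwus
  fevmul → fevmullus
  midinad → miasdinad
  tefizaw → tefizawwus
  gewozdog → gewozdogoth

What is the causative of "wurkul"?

wurkullus

"wurkul" ends in -l. The one such stem in the data (fevmul → fevmullus) doubles the final consonant and adds -us (as do tefizaw, nuwasiw), so the same rule applies.
So wurkul → wurkullus.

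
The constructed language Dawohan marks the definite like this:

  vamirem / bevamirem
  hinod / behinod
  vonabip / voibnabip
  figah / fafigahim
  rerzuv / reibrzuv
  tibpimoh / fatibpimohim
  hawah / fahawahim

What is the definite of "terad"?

tibpimoh and hinod both have last vowel 'o' yet inflect differently (fatibpimohim, behinod), so the last vowel is not what conditions the rule; the final letter is.
"terad" ends in -d. The one such stem in the data (hinod → behinod) adds the prefix be-, so the same rule applies.
The other patterns: stems ending in -p or -v insert -ib- after the first vowel; stems ending in -h add fa- … -im around the stem.
So terad → beterad.

beterad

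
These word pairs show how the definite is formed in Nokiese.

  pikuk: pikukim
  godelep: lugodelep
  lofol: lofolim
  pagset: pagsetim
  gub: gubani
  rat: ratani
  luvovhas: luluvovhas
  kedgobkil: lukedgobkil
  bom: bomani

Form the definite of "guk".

gukani

rat and pagset both end in -t yet inflect differently (ratani, pagsetim), so the final letter is not what conditions the rule; the number of vowels is.
"guk" has 1 vowel. The stems with 1 vowel (rat → ratani, gub → gubani, bom → bomani) add -ani.
The other patterns: stems with 2 vowels add -im; stems with 3 vowels add the prefix lu-.
So guk → gukani.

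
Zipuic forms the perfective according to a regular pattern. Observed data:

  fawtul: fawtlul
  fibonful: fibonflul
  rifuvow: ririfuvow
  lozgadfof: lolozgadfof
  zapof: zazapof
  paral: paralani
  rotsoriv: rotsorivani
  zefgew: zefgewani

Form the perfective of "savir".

savirani

fawtul and paral both end in -l yet inflect differently (fawtlul, paralani), so the final letter is not what conditions the rule; the last vowel is.
"savir" has last vowel 'i'. The one such stem in the data (rotsoriv → rotsorivani) adds -ani, so the same rule applies.
The other patterns: stems whose last vowel is 'u' delete the last vowel and add -ul; stems whose last vowel is 'o' repeat the first consonant+vowel as a prefix.
So savir → savirani.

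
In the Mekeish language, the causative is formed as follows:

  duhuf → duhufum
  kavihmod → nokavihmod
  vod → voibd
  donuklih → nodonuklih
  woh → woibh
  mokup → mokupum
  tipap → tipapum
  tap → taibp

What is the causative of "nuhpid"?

"nuhpid" has 2 vowels. The stems with 2 vowels (duhuf → duhufum, mokup → mokupum, tipap → tipapum) add -um.
So nuhpid → nuhpidum.

nuhpidum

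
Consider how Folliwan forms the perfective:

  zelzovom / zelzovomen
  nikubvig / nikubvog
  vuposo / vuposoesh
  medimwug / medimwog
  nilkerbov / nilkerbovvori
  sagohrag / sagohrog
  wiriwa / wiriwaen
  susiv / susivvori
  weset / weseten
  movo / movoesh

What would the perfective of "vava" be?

nikubvig and susiv both have last vowel 'i' yet inflect differently (nikubvog, susivvori), so the last vowel is not what conditions the rule; the final letter is.
"vava" ends in -a. The one such stem in the data (wiriwa → wiriwaen) adds -en, so the same rule applies.
The other patterns: stems ending in -g change the last vowel to 'o'; stems ending in -o add -esh; stems ending in -v double the final consonant and add -ori.
So vava → vavaen.

vavaen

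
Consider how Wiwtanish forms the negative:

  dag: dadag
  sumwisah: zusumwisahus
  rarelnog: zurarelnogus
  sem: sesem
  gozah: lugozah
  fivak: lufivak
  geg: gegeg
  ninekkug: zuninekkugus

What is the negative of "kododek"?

gozah and sumwisah both end in -h yet inflect differently (lugozah, zusumwisahus), so the final letter is not what conditions the rule; the number of vowels is.
"kododek" has 3 vowels. The stems with 3 vowels (sumwisah → zusumwisahus, rarelnog → zurarelnogus, ninekkug → zuninekkugus) add zu- … -us around the stem.
The other patterns: stems with 1 vowel repeat the first consonant+vowel as a prefix; stems with 2 vowels add the prefix lu-.
So kododek → zukododekus.

zukododekus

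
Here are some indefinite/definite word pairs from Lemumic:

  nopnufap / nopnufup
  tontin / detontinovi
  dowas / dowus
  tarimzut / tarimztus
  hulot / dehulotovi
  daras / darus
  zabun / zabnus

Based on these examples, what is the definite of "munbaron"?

"munbaron" has last vowel 'o'. The one such stem in the data (hulot → dehulotovi) adds de- … -ovi around the stem, so the same rule applies.
So munbaron → demunbaronovi.

demunbaronovi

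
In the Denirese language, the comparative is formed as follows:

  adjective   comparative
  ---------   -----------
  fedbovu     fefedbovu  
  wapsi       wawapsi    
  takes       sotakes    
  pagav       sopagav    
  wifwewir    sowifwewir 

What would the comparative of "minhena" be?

miminhena

wapsi and wifwewir both have last vowel 'i' yet inflect differently (wawapsi, sowifwewir), so the last vowel is not what conditions the rule; whether the stem ends in a vowel or a consonant is.
"minhena" ends in a vowel. The stems ending in a vowel (fedbovu → fefedbovu, wapsi → wawapsi) repeat the first consonant+vowel as a prefix.
So minhena → miminhena.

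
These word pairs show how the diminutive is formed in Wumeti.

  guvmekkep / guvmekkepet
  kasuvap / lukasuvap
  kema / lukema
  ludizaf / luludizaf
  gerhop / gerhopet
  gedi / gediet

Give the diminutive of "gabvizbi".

gabvizbiet

guvmekkep and kasuvap both end in -p yet inflect differently (guvmekkepet, lukasuvap), so the final letter is not what conditions the rule; the first letter is.
"gabvizbi" begins with g-. The stems beginning with g- (guvmekkep → guvmekkepet, gerhop → gerhopet, gedi → gediet) add -et.
The other pattern: stems beginning with k- or l- add the prefix lu-.
So gabvizbi → gabvizbiet.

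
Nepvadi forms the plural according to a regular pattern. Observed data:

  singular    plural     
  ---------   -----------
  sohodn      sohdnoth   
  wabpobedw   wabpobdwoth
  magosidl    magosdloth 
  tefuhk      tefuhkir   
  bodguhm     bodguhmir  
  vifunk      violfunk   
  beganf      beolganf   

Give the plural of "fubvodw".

fubvdwoth

"fubvodw" has second-to-last letter 'd'. The stems whose second-to-last letter is 'd' (sohodn → sohdnoth, wabpobedw → wabpobdwoth, magosidl → magosdloth) delete the last vowel and add -oth.
The other patterns: stems whose second-to-last letter is 'h' add -ir; stems whose second-to-last letter is 'n' insert -ol- after the first vowel.
So fubvodw → fubvdwoth.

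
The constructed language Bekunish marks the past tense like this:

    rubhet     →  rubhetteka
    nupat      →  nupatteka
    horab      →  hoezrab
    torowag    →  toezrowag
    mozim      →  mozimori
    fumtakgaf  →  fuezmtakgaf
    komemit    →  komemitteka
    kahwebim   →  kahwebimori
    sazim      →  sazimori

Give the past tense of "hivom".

komemit and sazim both have last vowel 'i' yet inflect differently (komemitteka, sazimori), so the last vowel is not what conditions the rule; the final letter is.
"hivom" ends in -m. The stems ending in -m (sazim → sazimori, kahwebim → kahwebimori, mozim → mozimori) add -ori.
The other patterns: stems ending in -t double the final consonant and add -eka; stems ending in -b, -f or -g insert -ez- after the first vowel.
So hivom → hivomori.

hivomori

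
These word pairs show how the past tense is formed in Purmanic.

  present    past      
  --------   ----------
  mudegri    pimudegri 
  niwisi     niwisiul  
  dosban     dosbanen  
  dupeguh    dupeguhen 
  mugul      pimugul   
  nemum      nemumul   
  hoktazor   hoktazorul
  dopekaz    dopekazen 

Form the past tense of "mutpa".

mudegri and niwisi both end in -i yet inflect differently (pimudegri, niwisiul), so the final letter is not what conditions the rule; the first letter is.
"mutpa" begins with m-. The stems beginning with m- (mudegri → pimudegri, mugul → pimugul) add the prefix pi-.
The other patterns: stems beginning with d- add -en; stems beginning with h- or n- add -ul.
So mutpa → pimutpa.

pimutpa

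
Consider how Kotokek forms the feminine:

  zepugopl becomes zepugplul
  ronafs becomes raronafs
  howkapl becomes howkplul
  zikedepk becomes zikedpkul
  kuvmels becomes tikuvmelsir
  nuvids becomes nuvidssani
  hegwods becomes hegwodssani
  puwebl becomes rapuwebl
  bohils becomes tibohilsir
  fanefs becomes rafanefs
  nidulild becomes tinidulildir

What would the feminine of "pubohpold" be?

tipubohpoldir

fanefs and hegwods both end in -s yet inflect differently (rafanefs, hegwodssani), so the final letter is not what conditions the rule; the second-to-last letter is.
"pubohpold" has second-to-last letter 'l'. The stems whose second-to-last letter is 'l' (bohils → tibohilsir, kuvmels → tikuvmelsir, nidulild → tinidulildir) add ti- … -ir around the stem.
The other patterns: stems whose second-to-last letter is 'b' or 'f' add the prefix ra-; stems whose second-to-last letter is 'd' double the final consonant and add -ani; stems whose second-to-last letter is 'p' delete the last vowel and add -ul.
So pubohpold → tipubohpoldir.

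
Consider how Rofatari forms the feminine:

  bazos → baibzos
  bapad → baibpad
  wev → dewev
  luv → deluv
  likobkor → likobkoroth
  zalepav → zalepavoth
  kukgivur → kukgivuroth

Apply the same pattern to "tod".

wev and zalepav both end in -v yet inflect differently (dewev, zalepavoth), so the final letter is not what conditions the rule; the number of vowels is.
"tod" has 1 vowel. The stems with 1 vowel (wev → dewev, luv → deluv) add the prefix de-.
So tod → detod.

detod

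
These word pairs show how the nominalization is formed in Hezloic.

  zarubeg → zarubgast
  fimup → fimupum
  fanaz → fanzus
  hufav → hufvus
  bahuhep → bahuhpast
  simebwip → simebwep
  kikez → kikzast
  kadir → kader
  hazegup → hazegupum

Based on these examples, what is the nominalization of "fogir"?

foger

simebwip and hazegup both end in -p yet inflect differently (simebwep, hazegupum), so the final letter is not what conditions the rule; the last vowel is.
"fogir" has last vowel 'i'. The stems whose last vowel is 'i' (simebwip → simebwep, kadir → kader) change the last vowel to 'e'.
The other patterns: stems whose last vowel is 'u' add -um; stems whose last vowel is 'e' delete the last vowel and add -ast; stems whose last vowel is 'a' delete the last vowel and add -us.
So fogir → foger.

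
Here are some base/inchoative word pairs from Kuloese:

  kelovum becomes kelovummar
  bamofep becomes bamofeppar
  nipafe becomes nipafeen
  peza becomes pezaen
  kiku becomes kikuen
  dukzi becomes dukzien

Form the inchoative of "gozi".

gozien

kelovum and kiku both have last vowel 'u' yet inflect differently (kelovummar, kikuen), so the last vowel is not what conditions the rule; whether the stem ends in a vowel or a consonant is.
"gozi" ends in a vowel. The stems ending in a vowel (kiku → kikuen, peza → pezaen, nipafe → nipafeen) add -en.
The other pattern: stems ending in a consonant double the final consonant and add -ar.
So gozi → gozien.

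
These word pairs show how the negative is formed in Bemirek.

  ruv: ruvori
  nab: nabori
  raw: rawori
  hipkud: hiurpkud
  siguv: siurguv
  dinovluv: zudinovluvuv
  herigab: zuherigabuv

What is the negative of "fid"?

"fid" has 1 vowel. The stems with 1 vowel (ruv → ruvori, nab → nabori, raw → rawori) add -ori.
The other patterns: stems with 2 vowels insert -ur- after the first vowel; stems with 3 vowels add zu- … -uv around the stem.
So fid → fidori.

fidori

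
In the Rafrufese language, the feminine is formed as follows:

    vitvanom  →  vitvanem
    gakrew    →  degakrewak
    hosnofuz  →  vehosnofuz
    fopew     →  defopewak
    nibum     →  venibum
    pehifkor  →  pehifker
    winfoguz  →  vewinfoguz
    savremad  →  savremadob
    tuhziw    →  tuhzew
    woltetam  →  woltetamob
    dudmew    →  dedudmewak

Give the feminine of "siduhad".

woltetam and vitvanom both end in -m yet inflect differently (woltetamob, vitvanem), so the final letter is not what conditions the rule; the last vowel is.
"siduhad" has last vowel 'a'. The stems whose last vowel is 'a' (savremad → savremadob, woltetam → woltetamob) add -ob.
So siduhad → siduhadob.

siduhadob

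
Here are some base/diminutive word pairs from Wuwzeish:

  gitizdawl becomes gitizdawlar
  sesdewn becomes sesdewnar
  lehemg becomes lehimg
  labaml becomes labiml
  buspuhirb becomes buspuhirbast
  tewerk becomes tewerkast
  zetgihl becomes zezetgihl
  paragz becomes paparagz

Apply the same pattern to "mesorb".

"mesorb" has second-to-last letter 'r'. The stems whose second-to-last letter is 'r' (buspuhirb → buspuhirbast, tewerk → tewerkast) add -ast.
The other patterns: stems whose second-to-last letter is 'w' add -ar; stems whose second-to-last letter is 'm' change the last vowel to 'i'; stems whose second-to-last letter is 'g' or 'h' repeat the first consonant+vowel as a prefix.
So mesorb → mesorbast.

mesorbast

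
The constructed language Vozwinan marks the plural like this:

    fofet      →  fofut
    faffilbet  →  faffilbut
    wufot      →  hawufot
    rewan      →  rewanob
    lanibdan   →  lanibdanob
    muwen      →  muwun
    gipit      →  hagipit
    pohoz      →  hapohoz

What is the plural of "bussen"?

"bussen" has last vowel 'e'. The stems whose last vowel is 'e' (muwen → muwun, faffilbet → faffilbut, fofet → fofut) change the last vowel to 'u'.
So bussen → bussun.

bussun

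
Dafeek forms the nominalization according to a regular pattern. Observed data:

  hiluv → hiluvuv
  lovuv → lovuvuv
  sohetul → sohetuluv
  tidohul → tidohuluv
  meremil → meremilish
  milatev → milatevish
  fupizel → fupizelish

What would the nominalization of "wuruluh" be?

wuruluhuv

sohetul and meremil both end in -l yet inflect differently (sohetuluv, meremilish), so the final letter is not what conditions the rule; the last vowel is.
"wuruluh" has last vowel 'u'. The stems whose last vowel is 'u' (hiluv → hiluvuv, lovuv → lovuvuv, sohetul → sohetuluv) add -uv.
The other pattern: stems whose last vowel is 'e' or 'i' add -ish.
So wuruluh → wuruluhuv.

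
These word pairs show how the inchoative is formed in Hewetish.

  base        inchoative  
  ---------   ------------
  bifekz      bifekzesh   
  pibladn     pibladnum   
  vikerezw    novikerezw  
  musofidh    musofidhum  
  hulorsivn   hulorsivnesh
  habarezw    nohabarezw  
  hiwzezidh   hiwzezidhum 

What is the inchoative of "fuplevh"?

fuplevhesh

pibladn and hulorsivn both end in -n yet inflect differently (pibladnum, hulorsivnesh), so the final letter is not what conditions the rule; the second-to-last letter is.
"fuplevh" has second-to-last letter 'v'. The one such stem in the data (hulorsivn → hulorsivnesh) adds -esh, so the same rule applies.
The other patterns: stems whose second-to-last letter is 'z' add the prefix no-; stems whose second-to-last letter is 'd' add -um.
So fuplevh → fuplevhesh.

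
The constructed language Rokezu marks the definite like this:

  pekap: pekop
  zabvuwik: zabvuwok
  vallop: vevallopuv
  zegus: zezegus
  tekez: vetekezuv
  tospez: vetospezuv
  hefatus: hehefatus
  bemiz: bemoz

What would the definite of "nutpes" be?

venutpesuv

bemiz and tospez both end in -z yet inflect differently (bemoz, vetospezuv), so the final letter is not what conditions the rule; the last vowel is.
"nutpes" has last vowel 'e'. The stems whose last vowel is 'e' (tospez → vetospezuv, tekez → vetekezuv) add ve- … -uv around the stem.
The other patterns: stems whose last vowel is 'a' or 'i' change the last vowel to 'o'; stems whose last vowel is 'u' repeat the first consonant+vowel as a prefix.
So nutpes → venutpesuv.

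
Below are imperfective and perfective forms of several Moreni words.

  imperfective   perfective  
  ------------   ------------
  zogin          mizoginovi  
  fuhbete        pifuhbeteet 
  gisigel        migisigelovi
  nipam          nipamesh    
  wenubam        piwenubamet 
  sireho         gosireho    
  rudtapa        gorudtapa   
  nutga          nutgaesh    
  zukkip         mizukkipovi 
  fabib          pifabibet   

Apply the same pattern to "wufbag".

piwufbaget

"wufbag" begins with w-. The one such stem in the data (wenubam → piwenubamet) adds pi- … -et around the stem, so the same rule applies.
So wufbag → piwufbaget.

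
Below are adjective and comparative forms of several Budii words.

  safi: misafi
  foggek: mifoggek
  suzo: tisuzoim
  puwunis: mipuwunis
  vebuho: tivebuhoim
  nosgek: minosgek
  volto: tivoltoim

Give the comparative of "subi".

"subi" ends in -i. The one such stem in the data (safi → misafi) adds the prefix mi-, so the same rule applies.
So subi → misubi.

misubi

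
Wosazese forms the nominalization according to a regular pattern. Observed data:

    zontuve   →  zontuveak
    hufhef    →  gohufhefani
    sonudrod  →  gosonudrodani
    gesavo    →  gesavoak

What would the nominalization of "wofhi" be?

wofhiak

hufhef and zontuve both have last vowel 'e' yet inflect differently (gohufhefani, zontuveak), so the last vowel is not what conditions the rule; whether the stem ends in a vowel or a consonant is.
"wofhi" ends in a vowel. The stems ending in a vowel (zontuve → zontuveak, gesavo → gesavoak) add -ak.
The other pattern: stems ending in a consonant add go- … -ani around the stem.
So wofhi → wofhiak.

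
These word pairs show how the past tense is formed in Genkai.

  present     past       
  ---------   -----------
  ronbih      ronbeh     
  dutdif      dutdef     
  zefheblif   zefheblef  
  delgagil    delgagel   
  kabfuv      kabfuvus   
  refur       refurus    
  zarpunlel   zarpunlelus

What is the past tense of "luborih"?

delgagil and zarpunlel both end in -l yet inflect differently (delgagel, zarpunlelus), so the final letter is not what conditions the rule; the last vowel is.
"luborih" has last vowel 'i'. The stems whose last vowel is 'i' (ronbih → ronbeh, dutdif → dutdef, zefheblif → zefheblef) change the last vowel to 'e'.
The other pattern: stems whose last vowel is 'e' or 'u' add -us.
So luborih → luboreh.

luboreh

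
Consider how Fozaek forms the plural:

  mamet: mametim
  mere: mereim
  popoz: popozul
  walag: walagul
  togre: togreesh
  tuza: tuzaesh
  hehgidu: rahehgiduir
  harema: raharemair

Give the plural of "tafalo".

tafaloesh

mere and togre both end in -e yet inflect differently (mereim, togreesh), so the final letter is not what conditions the rule; the first letter is.
"tafalo" begins with t-. The stems beginning with t- (togre → togreesh, tuza → tuzaesh) add -esh.
The other patterns: stems beginning with m- add -im; stems beginning with p- or w- add -ul; stems beginning with h- add ra- … -ir around the stem.
So tafalo → tafaloesh.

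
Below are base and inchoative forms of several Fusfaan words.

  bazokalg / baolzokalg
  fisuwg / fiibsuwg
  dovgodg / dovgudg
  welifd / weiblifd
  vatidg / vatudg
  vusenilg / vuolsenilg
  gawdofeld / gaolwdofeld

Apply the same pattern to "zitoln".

zioltoln

dovgodg and vusenilg both end in -g yet inflect differently (dovgudg, vuolsenilg), so the final letter is not what conditions the rule; the second-to-last letter is.
"zitoln" has second-to-last letter 'l'. The stems whose second-to-last letter is 'l' (vusenilg → vuolsenilg, bazokalg → baolzokalg, gawdofeld → gaolwdofeld) insert -ol- after the first vowel.
The other patterns: stems whose second-to-last letter is 'd' change the last vowel to 'u'; stems whose second-to-last letter is 'f' or 'w' insert -ib- after the first vowel.
So zitoln → zioltoln.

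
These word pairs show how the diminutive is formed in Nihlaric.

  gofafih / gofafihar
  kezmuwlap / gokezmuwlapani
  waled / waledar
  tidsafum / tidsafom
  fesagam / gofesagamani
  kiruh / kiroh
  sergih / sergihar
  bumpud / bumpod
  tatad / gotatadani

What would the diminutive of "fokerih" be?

"fokerih" has last vowel 'i'. The stems whose last vowel is 'i' (gofafih → gofafihar, sergih → sergihar) add -ar.
So fokerih → fokerihar.

fokerihar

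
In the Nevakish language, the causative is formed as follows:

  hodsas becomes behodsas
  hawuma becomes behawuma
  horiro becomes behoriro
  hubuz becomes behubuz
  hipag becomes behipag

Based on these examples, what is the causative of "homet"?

Every pair shown (hodsas → behodsas, hawuma → behawuma, horiro → behoriro, …) follows the same rule: add the prefix be-.
So homet → behomet.

behomet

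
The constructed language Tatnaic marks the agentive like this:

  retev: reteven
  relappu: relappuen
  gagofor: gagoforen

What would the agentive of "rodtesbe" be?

rodtesbeen

Every pair shown (retev → reteven, relappu → relappuen, gagofor → gagoforen) follows the same rule: add -en.
So rodtesbe → rodtesbeen.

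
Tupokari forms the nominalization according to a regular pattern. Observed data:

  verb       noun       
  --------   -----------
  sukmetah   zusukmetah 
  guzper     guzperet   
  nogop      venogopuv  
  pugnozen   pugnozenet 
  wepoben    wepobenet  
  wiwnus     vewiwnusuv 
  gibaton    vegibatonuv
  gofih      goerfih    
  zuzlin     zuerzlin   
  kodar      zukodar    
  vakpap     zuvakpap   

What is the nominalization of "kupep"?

gibaton and wepoben both end in -n yet inflect differently (vegibatonuv, wepobenet), so the final letter is not what conditions the rule; the last vowel is.
"kupep" has last vowel 'e'. The stems whose last vowel is 'e' (wepoben → wepobenet, pugnozen → pugnozenet, guzper → guzperet) add -et.
So kupep → kupepet.

kupepet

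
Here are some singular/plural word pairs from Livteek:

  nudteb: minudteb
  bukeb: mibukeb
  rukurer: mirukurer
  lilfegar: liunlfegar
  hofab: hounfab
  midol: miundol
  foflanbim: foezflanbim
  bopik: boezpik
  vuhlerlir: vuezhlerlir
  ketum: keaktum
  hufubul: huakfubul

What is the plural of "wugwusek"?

miwugwusek

rukurer and lilfegar both end in -r yet inflect differently (mirukurer, liunlfegar), so the final letter is not what conditions the rule; the last vowel is.
"wugwusek" has last vowel 'e'. The stems whose last vowel is 'e' (nudteb → minudteb, bukeb → mibukeb, rukurer → mirukurer) add the prefix mi-.
The other patterns: stems whose last vowel is 'a' or 'o' insert -un- after the first vowel; stems whose last vowel is 'i' insert -ez- after the first vowel; stems whose last vowel is 'u' insert -ak- after the first vowel.
So wugwusek → miwugwusek.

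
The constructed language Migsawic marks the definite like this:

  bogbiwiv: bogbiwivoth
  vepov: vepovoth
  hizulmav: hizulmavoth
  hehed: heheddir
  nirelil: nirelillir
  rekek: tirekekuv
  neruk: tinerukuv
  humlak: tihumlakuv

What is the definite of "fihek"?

tifihekuv

bogbiwiv and nirelil both have last vowel 'i' yet inflect differently (bogbiwivoth, nirelillir), so the last vowel is not what conditions the rule; the final letter is.
"fihek" ends in -k. The stems ending in -k (rekek → tirekekuv, neruk → tinerukuv, humlak → tihumlakuv) add ti- … -uv around the stem.
So fihek → tifihekuv.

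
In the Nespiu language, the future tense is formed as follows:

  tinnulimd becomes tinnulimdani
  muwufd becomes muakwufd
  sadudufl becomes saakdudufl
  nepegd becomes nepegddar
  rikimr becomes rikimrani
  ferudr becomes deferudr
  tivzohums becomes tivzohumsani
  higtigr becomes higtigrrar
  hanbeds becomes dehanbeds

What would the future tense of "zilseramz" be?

tinnulimd and muwufd both end in -d yet inflect differently (tinnulimdani, muakwufd), so the final letter is not what conditions the rule; the second-to-last letter is.
"zilseramz" has second-to-last letter 'm'. The stems whose second-to-last letter is 'm' (tinnulimd → tinnulimdani, rikimr → rikimrani, tivzohums → tivzohumsani) add -ani.
The other patterns: stems whose second-to-last letter is 'f' insert -ak- after the first vowel; stems whose second-to-last letter is 'd' add the prefix de-; stems whose second-to-last letter is 'g' double the final consonant and add -ar.
So zilseramz → zilseramzani.

zilseramzani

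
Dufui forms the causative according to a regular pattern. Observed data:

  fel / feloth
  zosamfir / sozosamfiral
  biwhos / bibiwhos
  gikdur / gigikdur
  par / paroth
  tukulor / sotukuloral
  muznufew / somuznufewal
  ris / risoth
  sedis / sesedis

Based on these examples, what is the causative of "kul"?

"kul" has 1 vowel. The stems with 1 vowel (ris → risoth, par → paroth, fel → feloth) add -oth.
The other patterns: stems with 2 vowels repeat the first consonant+vowel as a prefix; stems with 3 vowels add so- … -al around the stem.
So kul → kuloth.

kuloth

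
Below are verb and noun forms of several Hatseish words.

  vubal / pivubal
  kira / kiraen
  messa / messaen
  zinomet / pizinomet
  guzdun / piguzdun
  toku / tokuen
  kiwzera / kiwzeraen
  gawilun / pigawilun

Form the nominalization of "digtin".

"digtin" ends in a consonant. The stems ending in a consonant (guzdun → piguzdun, gawilun → pigawilun, zinomet → pizinomet) add the prefix pi-.
The other pattern: stems ending in a vowel add -en.
So digtin → pidigtin.

pidigtin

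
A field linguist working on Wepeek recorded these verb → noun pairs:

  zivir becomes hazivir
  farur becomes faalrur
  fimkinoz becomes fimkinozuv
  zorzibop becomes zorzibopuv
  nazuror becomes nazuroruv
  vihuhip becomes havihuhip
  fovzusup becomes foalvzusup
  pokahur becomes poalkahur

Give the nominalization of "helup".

zorzibop and fovzusup both end in -p yet inflect differently (zorzibopuv, foalvzusup), so the final letter is not what conditions the rule; the last vowel is.
"helup" has last vowel 'u'. The stems whose last vowel is 'u' (fovzusup → foalvzusup, farur → faalrur, pokahur → poalkahur) insert -al- after the first vowel.
The other patterns: stems whose last vowel is 'o' add -uv; stems whose last vowel is 'i' add the prefix ha-.
So helup → heallup.

heallup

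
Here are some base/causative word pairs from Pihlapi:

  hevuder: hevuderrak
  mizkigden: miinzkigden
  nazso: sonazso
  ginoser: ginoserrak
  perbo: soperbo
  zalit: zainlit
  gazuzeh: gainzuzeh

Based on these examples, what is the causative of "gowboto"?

sogowboto

"gowboto" ends in -o. The stems ending in -o (nazso → sonazso, perbo → soperbo) add the prefix so-.
So gowboto → sogowboto.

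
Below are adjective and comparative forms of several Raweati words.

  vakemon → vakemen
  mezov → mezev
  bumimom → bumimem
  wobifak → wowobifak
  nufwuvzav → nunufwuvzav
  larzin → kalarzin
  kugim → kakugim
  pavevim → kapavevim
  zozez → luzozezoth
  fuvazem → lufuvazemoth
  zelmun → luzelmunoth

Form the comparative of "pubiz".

mezov and nufwuvzav both end in -v yet inflect differently (mezev, nunufwuvzav), so the final letter is not what conditions the rule; the last vowel is.
"pubiz" has last vowel 'i'. The stems whose last vowel is 'i' (larzin → kalarzin, kugim → kakugim, pavevim → kapavevim) add the prefix ka-.
The other patterns: stems whose last vowel is 'o' change the last vowel to 'e'; stems whose last vowel is 'a' repeat the first consonant+vowel as a prefix; stems whose last vowel is 'e' or 'u' add lu- … -oth around the stem.
So pubiz → kapubiz.

kapubiz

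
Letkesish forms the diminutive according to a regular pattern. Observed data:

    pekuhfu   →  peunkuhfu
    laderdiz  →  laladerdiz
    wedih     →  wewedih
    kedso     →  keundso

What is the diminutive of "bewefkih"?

"bewefkih" ends in a consonant. The stems ending in a consonant (wedih → wewedih, laderdiz → laladerdiz) repeat the first consonant+vowel as a prefix.
The other pattern: stems ending in a vowel insert -un- after the first vowel.
So bewefkih → bebewefkih.

bebewefkih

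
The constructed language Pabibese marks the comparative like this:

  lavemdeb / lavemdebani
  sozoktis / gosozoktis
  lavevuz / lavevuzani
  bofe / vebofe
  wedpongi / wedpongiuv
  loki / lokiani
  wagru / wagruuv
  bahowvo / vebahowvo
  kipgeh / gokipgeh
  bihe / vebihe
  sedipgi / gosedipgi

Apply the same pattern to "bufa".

vebufa

wedpongi and loki both end in -i yet inflect differently (wedpongiuv, lokiani), so the final letter is not what conditions the rule; the first letter is.
"bufa" begins with b-. The stems beginning with b- (bahowvo → vebahowvo, bofe → vebofe, bihe → vebihe) add the prefix ve-.
So bufa → vebufa.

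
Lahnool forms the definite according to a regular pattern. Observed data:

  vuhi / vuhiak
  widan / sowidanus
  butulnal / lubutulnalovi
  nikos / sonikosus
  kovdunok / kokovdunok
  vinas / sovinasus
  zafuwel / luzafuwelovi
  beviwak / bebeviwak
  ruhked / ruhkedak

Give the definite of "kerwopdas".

sokerwopdasus

"kerwopdas" ends in -s. The stems ending in -s (vinas → sovinasus, nikos → sonikosus) add so- … -us around the stem.
So kerwopdas → sokerwopdasus.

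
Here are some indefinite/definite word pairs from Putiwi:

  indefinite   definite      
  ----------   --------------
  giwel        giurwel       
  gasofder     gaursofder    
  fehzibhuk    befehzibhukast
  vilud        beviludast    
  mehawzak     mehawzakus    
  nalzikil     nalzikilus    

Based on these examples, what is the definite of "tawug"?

betawugast

fehzibhuk and mehawzak both end in -k yet inflect differently (befehzibhukast, mehawzakus), so the final letter is not what conditions the rule; the last vowel is.
"tawug" has last vowel 'u'. The stems whose last vowel is 'u' (fehzibhuk → befehzibhukast, vilud → beviludast) add be- … -ast around the stem.
The other patterns: stems whose last vowel is 'e' insert -ur- after the first vowel; stems whose last vowel is 'a' or 'i' add -us.
So tawug → betawugast.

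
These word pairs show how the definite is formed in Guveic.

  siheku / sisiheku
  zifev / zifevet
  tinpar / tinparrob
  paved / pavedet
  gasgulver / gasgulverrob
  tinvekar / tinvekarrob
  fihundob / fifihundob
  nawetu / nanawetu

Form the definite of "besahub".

bebesahub

"besahub" ends in -b. The one such stem in the data (fihundob → fifihundob) repeats the first consonant+vowel as a prefix (as do siheku, nawetu), so the same rule applies.
The other patterns: stems ending in -r double the final consonant and add -ob; stems ending in -d or -v add -et.
So besahub → bebesahub.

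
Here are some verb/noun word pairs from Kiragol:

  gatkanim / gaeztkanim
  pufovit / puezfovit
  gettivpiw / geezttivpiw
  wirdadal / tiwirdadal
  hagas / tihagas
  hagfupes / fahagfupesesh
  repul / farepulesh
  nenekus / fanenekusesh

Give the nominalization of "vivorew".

"vivorew" has last vowel 'e'. The one such stem in the data (hagfupes → fahagfupesesh) adds fa- … -esh around the stem, so the same rule applies.
The other patterns: stems whose last vowel is 'i' insert -ez- after the first vowel; stems whose last vowel is 'a' add the prefix ti-.
So vivorew → favivorewesh.

favivorewesh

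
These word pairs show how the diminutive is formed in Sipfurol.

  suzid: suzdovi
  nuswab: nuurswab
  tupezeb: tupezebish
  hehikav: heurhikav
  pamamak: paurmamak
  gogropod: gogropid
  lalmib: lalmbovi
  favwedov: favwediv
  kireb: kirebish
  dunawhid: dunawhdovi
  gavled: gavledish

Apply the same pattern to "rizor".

"rizor" has last vowel 'o'. The stems whose last vowel is 'o' (gogropod → gogropid, favwedov → favwediv) change the last vowel to 'i'.
So rizor → rizir.

rizir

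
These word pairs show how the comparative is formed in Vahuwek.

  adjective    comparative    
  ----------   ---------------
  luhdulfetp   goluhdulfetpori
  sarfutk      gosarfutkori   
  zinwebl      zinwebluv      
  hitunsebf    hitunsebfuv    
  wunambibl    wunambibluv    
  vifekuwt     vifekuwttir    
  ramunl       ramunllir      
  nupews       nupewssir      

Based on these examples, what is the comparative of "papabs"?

"papabs" has second-to-last letter 'b'. The stems whose second-to-last letter is 'b' (zinwebl → zinwebluv, hitunsebf → hitunsebfuv, wunambibl → wunambibluv) add -uv.
The other patterns: stems whose second-to-last letter is 't' add go- … -ori around the stem; stems whose second-to-last letter is 'n' or 'w' double the final consonant and add -ir.
So papabs → papabsuv.

papabsuv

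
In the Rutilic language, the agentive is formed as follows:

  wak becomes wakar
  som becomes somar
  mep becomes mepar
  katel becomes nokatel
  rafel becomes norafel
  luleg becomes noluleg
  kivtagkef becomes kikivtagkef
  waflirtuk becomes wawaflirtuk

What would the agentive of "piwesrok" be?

"piwesrok" has 3 vowels. The stems with 3 vowels (kivtagkef → kikivtagkef, waflirtuk → wawaflirtuk) repeat the first consonant+vowel as a prefix.
So piwesrok → pipiwesrok.

pipiwesrok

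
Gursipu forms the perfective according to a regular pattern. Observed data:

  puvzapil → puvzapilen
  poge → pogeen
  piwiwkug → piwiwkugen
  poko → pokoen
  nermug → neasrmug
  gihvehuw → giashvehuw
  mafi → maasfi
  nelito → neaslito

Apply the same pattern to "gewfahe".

geaswfahe

"gewfahe" begins with g-. The one such stem in the data (gihvehuw → giashvehuw) inserts -as- after the first vowel (as do nermug, mafi), so the same rule applies.
The other pattern: stems beginning with p- add -en.
So gewfahe → geaswfahe.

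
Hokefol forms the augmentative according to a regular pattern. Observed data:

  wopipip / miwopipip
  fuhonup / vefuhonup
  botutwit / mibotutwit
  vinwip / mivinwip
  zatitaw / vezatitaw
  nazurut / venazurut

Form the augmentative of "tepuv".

vetepuv

botutwit and nazurut both end in -t yet inflect differently (mibotutwit, venazurut), so the final letter is not what conditions the rule; the last vowel is.
"tepuv" has last vowel 'u'. The stems whose last vowel is 'u' (nazurut → venazurut, fuhonup → vefuhonup) add the prefix ve-.
The other pattern: stems whose last vowel is 'i' add the prefix mi-.
So tepuv → vetepuv.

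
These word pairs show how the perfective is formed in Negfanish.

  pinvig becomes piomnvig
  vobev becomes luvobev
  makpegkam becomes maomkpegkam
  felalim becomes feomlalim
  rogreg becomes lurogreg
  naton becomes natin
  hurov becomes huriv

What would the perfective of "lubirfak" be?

hurov and vobev both end in -v yet inflect differently (huriv, luvobev), so the final letter is not what conditions the rule; the last vowel is.
"lubirfak" has last vowel 'a'. The one such stem in the data (makpegkam → maomkpegkam) inserts -om- after the first vowel (as do pinvig, felalim), so the same rule applies.
So lubirfak → luombirfak.

luombirfak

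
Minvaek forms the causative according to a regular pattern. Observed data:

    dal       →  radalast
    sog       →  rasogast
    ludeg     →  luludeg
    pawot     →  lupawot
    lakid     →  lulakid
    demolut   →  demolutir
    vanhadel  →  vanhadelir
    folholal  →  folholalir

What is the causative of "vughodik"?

"vughodik" has 3 vowels. The stems with 3 vowels (demolut → demolutir, vanhadel → vanhadelir, folholal → folholalir) add -ir.
So vughodik → vughodikir.

vughodikir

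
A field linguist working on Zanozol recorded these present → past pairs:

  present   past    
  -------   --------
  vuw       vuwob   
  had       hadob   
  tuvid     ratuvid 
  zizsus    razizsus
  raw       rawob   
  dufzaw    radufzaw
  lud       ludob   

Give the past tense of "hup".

"hup" has 1 vowel. The stems with 1 vowel (lud → ludob, raw → rawob, vuw → vuwob) add -ob.
So hup → hupob.

hupob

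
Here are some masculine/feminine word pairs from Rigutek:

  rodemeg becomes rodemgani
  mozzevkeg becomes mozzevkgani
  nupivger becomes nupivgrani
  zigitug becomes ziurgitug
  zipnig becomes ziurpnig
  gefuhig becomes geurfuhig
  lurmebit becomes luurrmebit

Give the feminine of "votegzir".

vourtegzir

rodemeg and zigitug both end in -g yet inflect differently (rodemgani, ziurgitug), so the final letter is not what conditions the rule; the last vowel is.
"votegzir" has last vowel 'i'. The stems whose last vowel is 'i' (zipnig → ziurpnig, gefuhig → geurfuhig, lurmebit → luurrmebit) insert -ur- after the first vowel.
So votegzir → vourtegzir.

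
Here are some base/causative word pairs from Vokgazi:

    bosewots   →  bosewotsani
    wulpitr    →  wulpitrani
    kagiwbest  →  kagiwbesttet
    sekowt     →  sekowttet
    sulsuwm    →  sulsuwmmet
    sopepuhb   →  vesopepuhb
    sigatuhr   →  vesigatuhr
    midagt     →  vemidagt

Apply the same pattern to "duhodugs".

veduhodugs

wulpitr and sigatuhr both end in -r yet inflect differently (wulpitrani, vesigatuhr), so the final letter is not what conditions the rule; the second-to-last letter is.
"duhodugs" has second-to-last letter 'g'. The one such stem in the data (midagt → vemidagt) adds the prefix ve-, so the same rule applies.
The other patterns: stems whose second-to-last letter is 't' add -ani; stems whose second-to-last letter is 's' or 'w' double the final consonant and add -et.
So duhodugs → veduhodugs.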